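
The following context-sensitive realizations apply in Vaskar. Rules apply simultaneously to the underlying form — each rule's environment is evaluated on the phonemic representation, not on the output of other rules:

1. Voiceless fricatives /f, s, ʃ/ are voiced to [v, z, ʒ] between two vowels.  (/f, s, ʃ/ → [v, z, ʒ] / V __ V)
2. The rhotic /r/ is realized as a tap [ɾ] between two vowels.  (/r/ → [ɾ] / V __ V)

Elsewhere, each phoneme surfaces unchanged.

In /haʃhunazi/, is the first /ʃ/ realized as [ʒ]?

/ʃ/ (between /a/ and /h/) fails the environment for rule 1, so it stays [ʃ].
The actual realization is [ʃ], not [ʒ].

No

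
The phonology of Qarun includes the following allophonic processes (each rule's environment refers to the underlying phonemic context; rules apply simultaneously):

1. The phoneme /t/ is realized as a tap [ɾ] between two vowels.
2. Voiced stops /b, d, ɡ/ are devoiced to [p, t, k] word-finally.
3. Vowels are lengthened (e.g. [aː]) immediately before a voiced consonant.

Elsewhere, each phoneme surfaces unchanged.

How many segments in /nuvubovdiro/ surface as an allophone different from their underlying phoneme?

4

Segments that undergo a rule: /u/ → [uː] (rule 3); /u/ → [uː] (rule 3); /o/ → [oː] (rule 3); /i/ → [iː] (rule 3).
All other segments surface unchanged.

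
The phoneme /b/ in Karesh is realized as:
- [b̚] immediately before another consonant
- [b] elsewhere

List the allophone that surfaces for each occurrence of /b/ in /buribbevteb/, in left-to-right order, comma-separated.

Occurrence 1 (position 1): no conditioning environment matches → elsewhere allophone [b].
Occurrence 2 (position 5): immediately before another consonant → [b̚].
Occurrence 3 (position 6): no conditioning environment matches → elsewhere allophone [b].
Occurrence 4 (position 11): no conditioning environment matches → elsewhere allophone [b].

[b], [b̚], [b], [b]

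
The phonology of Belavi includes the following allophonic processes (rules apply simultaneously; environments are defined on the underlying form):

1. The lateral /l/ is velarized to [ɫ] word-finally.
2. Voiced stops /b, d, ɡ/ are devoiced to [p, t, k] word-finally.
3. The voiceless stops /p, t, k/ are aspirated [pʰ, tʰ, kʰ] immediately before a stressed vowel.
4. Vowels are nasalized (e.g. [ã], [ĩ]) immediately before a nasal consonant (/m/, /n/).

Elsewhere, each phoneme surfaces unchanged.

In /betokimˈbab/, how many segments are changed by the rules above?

Segments that undergo a rule: /i/ → [ĩ] (rule 4); /b/ → [p] (rule 2).
All other segments surface unchanged.

2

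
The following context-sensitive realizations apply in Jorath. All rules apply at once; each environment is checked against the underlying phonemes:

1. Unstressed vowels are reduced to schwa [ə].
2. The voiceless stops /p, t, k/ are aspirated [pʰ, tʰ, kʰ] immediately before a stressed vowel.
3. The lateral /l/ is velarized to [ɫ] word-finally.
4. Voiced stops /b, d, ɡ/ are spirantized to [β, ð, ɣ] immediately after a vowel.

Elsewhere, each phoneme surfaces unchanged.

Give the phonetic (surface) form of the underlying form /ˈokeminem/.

[ˈokəmənəm]

/o/ (word-initial) fails the environment for rule 1, so it stays [o].
/k/ (between /o/ and /e/) is in the target of rule 2 but the environment (immediately before a stressed vowel) is not met → [k].
/e/ (between /k/ and /m/) occurs in an unstressed syllable → [ə] by rule 1.
/m/ — not in any rule's target class → [m].
Rule 1 applies to /i/ (between /m/ and /n/: in an unstressed syllable) → [ə].
/n/ stays [n].
/e/ meets the environment for rule 1 (in an unstressed syllable) → [ə].
/m/ — not in any rule's target class → [m].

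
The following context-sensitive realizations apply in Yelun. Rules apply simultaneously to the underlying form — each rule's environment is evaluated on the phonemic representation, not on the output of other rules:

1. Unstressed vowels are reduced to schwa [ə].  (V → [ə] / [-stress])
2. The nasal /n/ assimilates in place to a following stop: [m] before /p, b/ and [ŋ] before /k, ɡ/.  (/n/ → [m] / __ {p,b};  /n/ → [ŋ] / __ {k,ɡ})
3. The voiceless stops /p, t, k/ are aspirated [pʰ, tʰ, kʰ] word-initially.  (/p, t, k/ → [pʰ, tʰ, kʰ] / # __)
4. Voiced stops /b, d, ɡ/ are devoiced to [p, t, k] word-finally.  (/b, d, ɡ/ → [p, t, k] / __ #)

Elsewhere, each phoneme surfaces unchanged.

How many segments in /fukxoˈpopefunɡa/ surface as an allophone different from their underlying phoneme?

Segments that undergo a rule: /u/ → [ə] (rule 1); /o/ → [ə] (rule 1); /e/ → [ə] (rule 1); /u/ → [ə] (rule 1); /n/ → [ŋ] (rule 2); /a/ → [ə] (rule 1).
All other segments surface unchanged.

6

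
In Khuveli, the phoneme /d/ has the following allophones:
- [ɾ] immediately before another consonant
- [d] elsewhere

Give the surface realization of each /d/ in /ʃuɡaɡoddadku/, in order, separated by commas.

Occurrence 1 (position 7): immediately before another consonant → [ɾ].
Occurrence 2 (position 8): no conditioning environment matches → elsewhere allophone [d].
Occurrence 3 (position 10): immediately before another consonant → [ɾ].

[ɾ], [d], [ɾ]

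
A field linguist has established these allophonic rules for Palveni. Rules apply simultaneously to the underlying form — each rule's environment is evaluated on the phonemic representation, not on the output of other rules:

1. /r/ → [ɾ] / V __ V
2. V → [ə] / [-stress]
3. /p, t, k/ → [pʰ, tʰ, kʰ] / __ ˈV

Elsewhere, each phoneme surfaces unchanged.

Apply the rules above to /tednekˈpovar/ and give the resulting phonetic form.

[tədnəkˈpʰovər]

/t/ (word-initial) is in the target of rule 3 but the environment (immediately before a stressed vowel) is not met → [t].
/e/ — between /t/ and /d/, in an unstressed syllable — surfaces as [ə] (rule 2).
/d/ (between /e/ and /n/): no rule targets it → [d].
/n/ — not in any rule's target class → [n].
/e/ (between /n/ and /k/): in an unstressed syllable, so rule 2 applies → [ə].
/k/ (between /e/ and /p/) is in the target of rule 3 but the environment (immediately before a stressed vowel) is not met → [k].
/p/ (between /k/ and /o/): immediately before a stressed vowel, so rule 3 applies → [pʰ].
/o/ (between /p/ and /v/) is in the target of rule 2 but the environment (in an unstressed syllable) is not met → [o].
/v/ (between /o/ and /a/): no rule targets it → [v].
/a/ (between /v/ and /r/): in an unstressed syllable, so rule 2 applies → [ə].
/r/ (word-final) fails the environment for rule 1, so it stays [r].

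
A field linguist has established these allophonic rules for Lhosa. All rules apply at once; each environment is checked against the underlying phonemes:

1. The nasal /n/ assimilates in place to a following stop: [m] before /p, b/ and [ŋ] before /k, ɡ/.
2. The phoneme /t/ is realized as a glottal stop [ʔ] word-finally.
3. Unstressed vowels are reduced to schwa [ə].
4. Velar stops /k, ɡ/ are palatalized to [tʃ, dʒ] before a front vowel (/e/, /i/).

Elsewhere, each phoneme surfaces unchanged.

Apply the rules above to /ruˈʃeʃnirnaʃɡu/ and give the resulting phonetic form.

/u/ — between /r/ and /ʃ/, in an unstressed syllable — surfaces as [ə] (rule 3).
/e/ (between /ʃ/ and /ʃ/) fails the environment for rule 3, so it stays [e].
/n/ — between /ʃ/ and /i/; rule 1 does not apply here → [n].
/i/ meets the environment for rule 3 (in an unstressed syllable) → [ə].
/n/ (between /r/ and /a/) fails the environment for rule 1, so it stays [n].
/a/ (between /n/ and /ʃ/) occurs in an unstressed syllable → [ə] by rule 3.
/ɡ/ (between /ʃ/ and /u/) is in the target of rule 4 but the environment (before a front vowel) is not met → [ɡ].
/u/ (word-final): in an unstressed syllable, so rule 3 applies → [ə].

[rəˈʃeʃnərnəʃɡə]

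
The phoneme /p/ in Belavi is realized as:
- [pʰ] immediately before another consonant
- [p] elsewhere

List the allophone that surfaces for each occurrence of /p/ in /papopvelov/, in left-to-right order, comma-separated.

Occurrence 1 (position 1): no conditioning environment matches → elsewhere allophone [p].
Occurrence 2 (position 3): no conditioning environment matches → elsewhere allophone [p].
Occurrence 3 (position 5): immediately before another consonant → [pʰ].

[p], [p], [pʰ]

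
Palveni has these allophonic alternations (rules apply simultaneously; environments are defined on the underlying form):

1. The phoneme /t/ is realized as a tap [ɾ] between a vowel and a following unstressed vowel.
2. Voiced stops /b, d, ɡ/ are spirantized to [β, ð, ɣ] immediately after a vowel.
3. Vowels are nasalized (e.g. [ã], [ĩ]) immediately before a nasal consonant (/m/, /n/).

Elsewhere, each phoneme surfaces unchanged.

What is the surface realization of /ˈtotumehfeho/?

/t/ (word-initial) is in the target of rule 1 but the environment (between a vowel and a following unstressed vowel) is not met → [t].
/o/ — between /t/ and /t/; rule 3 does not apply here → [o].
Rule 1 applies to /t/ (between /o/ and /u/: between a vowel and a following unstressed vowel) → [ɾ].
/u/ — between /t/ and /m/, before a nasal consonant — surfaces as [ũ] (rule 3).
/m/ stays [m].
/e/ (between /m/ and /h/): rule 3 targets it, but not before a nasal consonant → unchanged [e].
/h/ (between /e/ and /f/): no rule targets it → [h].
/f/ (between /h/ and /e/) is unaffected → [f].
/e/ — between /f/ and /h/; rule 3 does not apply here → [e].
/h/ (between /e/ and /o/) is unaffected → [h].
/o/ — word-final; rule 3 does not apply here → [o].

[ˈtoɾũmehfeho]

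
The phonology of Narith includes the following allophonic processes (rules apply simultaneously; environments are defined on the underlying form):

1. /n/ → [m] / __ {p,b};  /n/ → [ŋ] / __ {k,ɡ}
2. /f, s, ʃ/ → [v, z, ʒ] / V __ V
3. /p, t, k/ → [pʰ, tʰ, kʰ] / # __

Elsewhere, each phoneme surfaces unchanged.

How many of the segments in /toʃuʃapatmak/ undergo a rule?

Segments that undergo a rule: /t/ → [tʰ] (rule 3); /ʃ/ → [ʒ] (rule 2); /ʃ/ → [ʒ] (rule 2).
All other segments surface unchanged.

3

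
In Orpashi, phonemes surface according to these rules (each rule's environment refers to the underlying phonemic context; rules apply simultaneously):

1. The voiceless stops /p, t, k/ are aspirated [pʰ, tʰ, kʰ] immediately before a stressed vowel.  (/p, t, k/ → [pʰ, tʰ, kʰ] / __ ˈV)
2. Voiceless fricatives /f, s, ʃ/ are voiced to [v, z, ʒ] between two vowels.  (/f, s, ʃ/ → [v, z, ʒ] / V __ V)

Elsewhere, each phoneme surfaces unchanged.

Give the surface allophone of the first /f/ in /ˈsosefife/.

Rule 2 applies to /f/ (between /e/ and /i/: between two vowels) → [v].

[v]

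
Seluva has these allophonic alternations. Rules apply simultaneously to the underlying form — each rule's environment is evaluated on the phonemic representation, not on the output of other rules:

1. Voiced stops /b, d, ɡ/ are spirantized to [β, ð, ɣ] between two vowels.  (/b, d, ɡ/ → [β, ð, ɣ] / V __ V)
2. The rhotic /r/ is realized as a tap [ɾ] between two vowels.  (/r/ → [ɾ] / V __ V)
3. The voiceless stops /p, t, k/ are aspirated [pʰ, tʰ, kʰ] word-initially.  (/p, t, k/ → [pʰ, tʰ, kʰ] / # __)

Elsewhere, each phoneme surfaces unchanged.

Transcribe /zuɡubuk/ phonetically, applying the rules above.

[zuɣuβuk]

/z/ stays [z].
/u/ (between /z/ and /ɡ/): no rule targets it → [u].
/ɡ/ — between /u/ and /u/, between two vowels — surfaces as [ɣ] (rule 1).
/u/ (between /ɡ/ and /b/): no rule targets it → [u].
/b/ (between /u/ and /u/): between two vowels, so rule 1 applies → [β].
/u/ — not in any rule's target class → [u].
/k/ (word-final) is in the target of rule 3 but the environment (word-initially) is not met → [k].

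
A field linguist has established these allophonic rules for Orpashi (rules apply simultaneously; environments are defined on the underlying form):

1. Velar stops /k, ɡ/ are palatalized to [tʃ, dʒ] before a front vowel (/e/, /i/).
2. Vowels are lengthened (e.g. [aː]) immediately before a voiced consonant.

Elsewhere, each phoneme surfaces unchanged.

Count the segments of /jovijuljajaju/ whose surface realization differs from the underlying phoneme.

Segments that undergo a rule: /o/ → [oː] (rule 2); /i/ → [iː] (rule 2); /u/ → [uː] (rule 2); /a/ → [aː] (rule 2); /a/ → [aː] (rule 2).
All other segments surface unchanged.

5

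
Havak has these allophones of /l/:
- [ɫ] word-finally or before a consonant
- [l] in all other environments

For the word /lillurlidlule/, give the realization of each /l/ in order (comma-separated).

[l], [ɫ], [l], [l], [l], [l]

Occurrence 1 (position 1): no conditioning environment matches → elsewhere allophone [l].
Occurrence 2 (position 3): word-finally or before a consonant → [ɫ].
Occurrence 3 (position 4): no conditioning environment matches → elsewhere allophone [l].
Occurrence 4 (position 7): no conditioning environment matches → elsewhere allophone [l].
Occurrence 5 (position 10): no conditioning environment matches → elsewhere allophone [l].
Occurrence 6 (position 12): no conditioning environment matches → elsewhere allophone [l].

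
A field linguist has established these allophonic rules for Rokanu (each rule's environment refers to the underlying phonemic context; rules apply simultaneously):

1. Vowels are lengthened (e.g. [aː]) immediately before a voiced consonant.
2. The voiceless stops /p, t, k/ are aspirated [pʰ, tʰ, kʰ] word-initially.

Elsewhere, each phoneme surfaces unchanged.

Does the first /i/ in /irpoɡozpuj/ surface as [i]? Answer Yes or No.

No

/i/ meets the environment for rule 1 (before a voiced consonant) → [iː].
The actual realization is [iː], not [i].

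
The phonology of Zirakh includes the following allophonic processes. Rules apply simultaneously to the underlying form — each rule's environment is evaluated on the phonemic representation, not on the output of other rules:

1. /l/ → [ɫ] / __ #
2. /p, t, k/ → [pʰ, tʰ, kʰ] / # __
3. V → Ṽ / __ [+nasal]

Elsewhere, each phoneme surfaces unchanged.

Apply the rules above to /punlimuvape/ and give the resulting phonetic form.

/p/ — word-initial, word-initially — surfaces as [pʰ] (rule 2).
Rule 3 applies to /u/ (between /p/ and /n/: before a nasal consonant) → [ũ].
/l/ — between /n/ and /i/; rule 1 does not apply here → [l].
/i/ — between /l/ and /m/, before a nasal consonant — surfaces as [ĩ] (rule 3).
/u/ — between /m/ and /v/; rule 3 does not apply here → [u].
/a/ (between /v/ and /p/) is in the target of rule 3 but the environment (before a nasal consonant) is not met → [a].
/p/ (between /a/ and /e/) fails the environment for rule 2, so it stays [p].
/e/ (word-final): rule 3 targets it, but not before a nasal consonant → unchanged [e].

[pʰũnlĩmuvape]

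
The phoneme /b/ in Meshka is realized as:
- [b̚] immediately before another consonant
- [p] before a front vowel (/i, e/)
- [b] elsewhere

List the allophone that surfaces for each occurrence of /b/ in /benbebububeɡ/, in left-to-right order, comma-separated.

[p], [p], [b], [b], [p]

Occurrence 1 (position 1): before a front vowel (/i, e/) → [p].
Occurrence 2 (position 4): before a front vowel (/i, e/) → [p].
Occurrence 3 (position 6): no conditioning environment matches → elsewhere allophone [b].
Occurrence 4 (position 8): no conditioning environment matches → elsewhere allophone [b].
Occurrence 5 (position 10): before a front vowel (/i, e/) → [p].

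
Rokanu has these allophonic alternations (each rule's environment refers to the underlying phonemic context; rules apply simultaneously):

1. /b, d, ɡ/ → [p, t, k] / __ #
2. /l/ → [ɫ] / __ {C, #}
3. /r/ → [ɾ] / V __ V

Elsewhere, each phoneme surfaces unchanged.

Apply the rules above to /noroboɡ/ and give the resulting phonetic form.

/n/ (word-initial) is unaffected → [n].
/o/ stays [o].
/r/ meets the environment for rule 3 (between two vowels) → [ɾ].
/o/ — not in any rule's target class → [o].
/b/ (between /o/ and /o/) is in the target of rule 1 but the environment (word-finally) is not met → [b].
/o/ (between /b/ and /ɡ/): no rule targets it → [o].
Rule 1 applies to /ɡ/ (word-final: word-finally) → [k].

[noɾobok]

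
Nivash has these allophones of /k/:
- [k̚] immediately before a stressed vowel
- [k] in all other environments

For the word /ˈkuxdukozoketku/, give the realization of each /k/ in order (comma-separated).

[k̚], [k], [k], [k]

Occurrence 1 (position 1): immediately before a stressed vowel → [k̚].
Occurrence 2 (position 6): no conditioning environment matches → elsewhere allophone [k].
Occurrence 3 (position 10): no conditioning environment matches → elsewhere allophone [k].
Occurrence 4 (position 13): no conditioning environment matches → elsewhere allophone [k].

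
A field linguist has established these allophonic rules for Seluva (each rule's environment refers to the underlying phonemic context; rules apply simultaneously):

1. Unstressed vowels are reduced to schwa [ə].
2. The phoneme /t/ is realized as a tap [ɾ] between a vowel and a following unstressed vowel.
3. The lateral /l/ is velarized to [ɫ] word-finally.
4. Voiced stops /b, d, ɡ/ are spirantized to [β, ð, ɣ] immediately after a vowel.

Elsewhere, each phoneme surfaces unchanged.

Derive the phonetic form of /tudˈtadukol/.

/t/ — word-initial; rule 2 does not apply here → [t].
Rule 1 applies to /u/ (between /t/ and /d/: in an unstressed syllable) → [ə].
/d/ (between /u/ and /t/) occurs immediately after a vowel → [ð] by rule 4.
/t/ (between /d/ and /a/): rule 2 targets it, but not between a vowel and a following unstressed vowel → unchanged [t].
/a/ (between /t/ and /d/) fails the environment for rule 1, so it stays [a].
/d/ (between /a/ and /u/) occurs immediately after a vowel → [ð] by rule 4.
/u/ — between /d/ and /k/, in an unstressed syllable — surfaces as [ə] (rule 1).
/k/ (between /u/ and /o/): no rule targets it → [k].
/o/ meets the environment for rule 1 (in an unstressed syllable) → [ə].
/l/ (word-final) occurs word-finally → [ɫ] by rule 3.

[təðˈtaðəkəɫ]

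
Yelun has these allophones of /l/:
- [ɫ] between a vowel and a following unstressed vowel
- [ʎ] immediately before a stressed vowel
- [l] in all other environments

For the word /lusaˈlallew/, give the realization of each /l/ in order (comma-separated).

Occurrence 1 (position 1): no conditioning environment matches → elsewhere allophone [l].
Occurrence 2 (position 5): immediately before a stressed vowel → [ʎ].
Occurrence 3 (position 7): no conditioning environment matches → elsewhere allophone [l].
Occurrence 4 (position 8): no conditioning environment matches → elsewhere allophone [l].

[l], [ʎ], [l], [l]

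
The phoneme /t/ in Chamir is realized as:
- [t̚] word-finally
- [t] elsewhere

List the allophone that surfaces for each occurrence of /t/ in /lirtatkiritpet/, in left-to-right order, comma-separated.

Occurrence 1 (position 4): no conditioning environment matches → elsewhere allophone [t].
Occurrence 2 (position 6): no conditioning environment matches → elsewhere allophone [t].
Occurrence 3 (position 11): no conditioning environment matches → elsewhere allophone [t].
Occurrence 4 (position 14): word-finally → [t̚].

[t], [t], [t], [t̚]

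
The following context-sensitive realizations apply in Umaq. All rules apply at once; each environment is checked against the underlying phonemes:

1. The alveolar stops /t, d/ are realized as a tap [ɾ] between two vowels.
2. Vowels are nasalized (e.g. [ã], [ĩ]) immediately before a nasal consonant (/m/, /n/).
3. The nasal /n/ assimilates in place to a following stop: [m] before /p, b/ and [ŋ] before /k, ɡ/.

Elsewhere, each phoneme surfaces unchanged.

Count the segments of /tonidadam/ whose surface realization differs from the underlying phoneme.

4

Segments that undergo a rule: /o/ → [õ] (rule 2); /d/ → [ɾ] (rule 1); /d/ → [ɾ] (rule 1); /a/ → [ã] (rule 2).
All other segments surface unchanged.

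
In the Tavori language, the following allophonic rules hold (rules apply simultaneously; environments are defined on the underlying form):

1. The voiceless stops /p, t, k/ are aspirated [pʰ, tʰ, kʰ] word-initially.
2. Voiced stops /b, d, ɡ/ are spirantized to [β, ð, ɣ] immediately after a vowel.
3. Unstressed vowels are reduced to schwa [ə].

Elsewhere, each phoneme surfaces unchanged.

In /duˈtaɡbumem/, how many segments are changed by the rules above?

4

Segments that undergo a rule: /u/ → [ə] (rule 3); /ɡ/ → [ɣ] (rule 2); /u/ → [ə] (rule 3); /e/ → [ə] (rule 3).
All other segments surface unchanged.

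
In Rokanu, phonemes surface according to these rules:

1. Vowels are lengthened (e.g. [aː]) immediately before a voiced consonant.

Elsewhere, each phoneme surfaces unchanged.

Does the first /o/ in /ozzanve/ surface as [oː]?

Yes

/o/ — word-initial, before a voiced consonant — surfaces as [oː] (rule 1).
The actual realization is [oː], which matches [oː].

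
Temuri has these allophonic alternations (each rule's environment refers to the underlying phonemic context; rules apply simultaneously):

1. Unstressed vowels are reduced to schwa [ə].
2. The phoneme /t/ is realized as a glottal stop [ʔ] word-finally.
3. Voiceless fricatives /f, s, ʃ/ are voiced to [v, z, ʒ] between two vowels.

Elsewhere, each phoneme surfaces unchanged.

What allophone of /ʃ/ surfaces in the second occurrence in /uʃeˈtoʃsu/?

/ʃ/ (between /o/ and /s/): rule 3 targets it, but not between two vowels → unchanged [ʃ].

[ʃ]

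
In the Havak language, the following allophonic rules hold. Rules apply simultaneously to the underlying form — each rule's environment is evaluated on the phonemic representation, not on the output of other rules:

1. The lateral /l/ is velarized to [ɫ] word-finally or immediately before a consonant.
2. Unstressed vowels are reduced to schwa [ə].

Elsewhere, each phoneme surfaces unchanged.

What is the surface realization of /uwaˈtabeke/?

[əwəˈtabəkə]

/u/ — word-initial, in an unstressed syllable — surfaces as [ə] (rule 2).
/w/ (between /u/ and /a/) is unaffected → [w].
/a/ (between /w/ and /t/): in an unstressed syllable, so rule 2 applies → [ə].
/t/ — not in any rule's target class → [t].
/a/ (between /t/ and /b/) fails the environment for rule 2, so it stays [a].
/b/ stays [b].
/e/ — between /b/ and /k/, in an unstressed syllable — surfaces as [ə] (rule 2).
/k/ — not in any rule's target class → [k].
/e/ — word-final, in an unstressed syllable — surfaces as [ə] (rule 2).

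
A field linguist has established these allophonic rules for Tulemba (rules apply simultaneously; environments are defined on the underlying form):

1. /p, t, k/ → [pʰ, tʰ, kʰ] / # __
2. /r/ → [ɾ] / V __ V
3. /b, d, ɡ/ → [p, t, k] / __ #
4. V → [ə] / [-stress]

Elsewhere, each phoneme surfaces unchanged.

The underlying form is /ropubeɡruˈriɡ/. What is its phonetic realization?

/r/ (word-initial) fails the environment for rule 2, so it stays [r].
Rule 4 applies to /o/ (between /r/ and /p/: in an unstressed syllable) → [ə].
/p/ (between /o/ and /u/): rule 1 targets it, but not word-initially → unchanged [p].
/u/ — between /p/ and /b/, in an unstressed syllable — surfaces as [ə] (rule 4).
/b/ (between /u/ and /e/) is in the target of rule 3 but the environment (word-finally) is not met → [b].
Rule 4 applies to /e/ (between /b/ and /ɡ/: in an unstressed syllable) → [ə].
/ɡ/ (between /e/ and /r/): rule 3 targets it, but not word-finally → unchanged [ɡ].
/r/ (between /ɡ/ and /u/): rule 2 targets it, but not between two vowels → unchanged [r].
/u/ (between /r/ and /r/): in an unstressed syllable, so rule 4 applies → [ə].
/r/ meets the environment for rule 2 (between two vowels) → [ɾ].
/i/ (between /r/ and /ɡ/) is in the target of rule 4 but the environment (in an unstressed syllable) is not met → [i].
/ɡ/ — word-final, word-finally — surfaces as [k] (rule 3).

[rəpəbəɡrəˈɾik]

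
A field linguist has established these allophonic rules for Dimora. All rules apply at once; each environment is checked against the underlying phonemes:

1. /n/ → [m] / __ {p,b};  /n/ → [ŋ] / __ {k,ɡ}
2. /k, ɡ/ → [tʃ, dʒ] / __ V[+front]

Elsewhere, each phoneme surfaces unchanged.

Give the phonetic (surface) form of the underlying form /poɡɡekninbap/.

[poɡdʒeknimbap]

/ɡ/ — between /o/ and /ɡ/; rule 2 does not apply here → [ɡ].
/ɡ/ meets the environment for rule 2 (before a front vowel) → [dʒ].
/k/ (between /e/ and /n/) is in the target of rule 2 but the environment (before a front vowel) is not met → [k].
/n/ — between /k/ and /i/; rule 1 does not apply here → [n].
/n/ — between /i/ and /b/, before a labial or velar stop — surfaces as [m] (rule 1).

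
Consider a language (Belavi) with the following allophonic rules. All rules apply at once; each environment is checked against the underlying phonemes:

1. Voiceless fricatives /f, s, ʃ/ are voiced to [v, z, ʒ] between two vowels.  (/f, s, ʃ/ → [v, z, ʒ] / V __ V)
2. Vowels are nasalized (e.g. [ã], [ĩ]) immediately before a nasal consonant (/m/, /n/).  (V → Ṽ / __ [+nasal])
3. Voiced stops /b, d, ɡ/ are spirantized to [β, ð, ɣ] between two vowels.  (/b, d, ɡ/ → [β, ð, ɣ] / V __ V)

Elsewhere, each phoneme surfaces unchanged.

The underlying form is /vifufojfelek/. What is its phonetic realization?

/v/ — not in any rule's target class → [v].
/i/ — between /v/ and /f/; rule 2 does not apply here → [i].
/f/ (between /i/ and /u/) occurs between two vowels → [v] by rule 1.
/u/ (between /f/ and /f/): rule 2 targets it, but not before a nasal consonant → unchanged [u].
/f/ (between /u/ and /o/) occurs between two vowels → [v] by rule 1.
/o/ (between /f/ and /j/) is in the target of rule 2 but the environment (before a nasal consonant) is not met → [o].
/j/ stays [j].
/f/ (between /j/ and /e/): rule 1 targets it, but not between two vowels → unchanged [f].
/e/ (between /f/ and /l/) is in the target of rule 2 but the environment (before a nasal consonant) is not met → [e].
/l/ stays [l].
/e/ (between /l/ and /k/) is in the target of rule 2 but the environment (before a nasal consonant) is not met → [e].
/k/ stays [k].

[vivuvojfelek]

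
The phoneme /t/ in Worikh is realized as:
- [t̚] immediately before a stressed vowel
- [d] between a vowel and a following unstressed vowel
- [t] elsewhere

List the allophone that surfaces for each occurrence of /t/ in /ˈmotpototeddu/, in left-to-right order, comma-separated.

Occurrence 1 (position 3): no conditioning environment matches → elsewhere allophone [t].
Occurrence 2 (position 6): between a vowel and a following unstressed vowel → [d].
Occurrence 3 (position 8): between a vowel and a following unstressed vowel → [d].

[t], [d], [d]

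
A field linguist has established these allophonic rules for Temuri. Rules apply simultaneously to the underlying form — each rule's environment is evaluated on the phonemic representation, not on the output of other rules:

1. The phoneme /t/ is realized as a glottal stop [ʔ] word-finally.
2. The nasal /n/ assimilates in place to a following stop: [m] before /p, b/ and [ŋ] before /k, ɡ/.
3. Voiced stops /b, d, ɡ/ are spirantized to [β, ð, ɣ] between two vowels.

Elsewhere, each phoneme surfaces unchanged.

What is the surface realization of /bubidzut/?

[buβidzuʔ]

/b/ (word-initial) fails the environment for rule 3, so it stays [b].
/b/ meets the environment for rule 3 (between two vowels) → [β].
/d/ — between /i/ and /z/; rule 3 does not apply here → [d].
/t/ — word-final, word-finally — surfaces as [ʔ] (rule 1).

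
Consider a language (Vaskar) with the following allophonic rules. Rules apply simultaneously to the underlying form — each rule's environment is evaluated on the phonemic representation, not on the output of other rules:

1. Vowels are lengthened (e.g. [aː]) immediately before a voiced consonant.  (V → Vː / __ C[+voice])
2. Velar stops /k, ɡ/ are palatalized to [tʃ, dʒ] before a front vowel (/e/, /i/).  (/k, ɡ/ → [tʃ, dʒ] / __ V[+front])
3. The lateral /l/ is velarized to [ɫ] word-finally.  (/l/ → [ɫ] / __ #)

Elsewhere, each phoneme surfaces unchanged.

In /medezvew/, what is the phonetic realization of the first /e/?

[eː]

/e/ — between /m/ and /d/, before a voiced consonant — surfaces as [eː] (rule 1).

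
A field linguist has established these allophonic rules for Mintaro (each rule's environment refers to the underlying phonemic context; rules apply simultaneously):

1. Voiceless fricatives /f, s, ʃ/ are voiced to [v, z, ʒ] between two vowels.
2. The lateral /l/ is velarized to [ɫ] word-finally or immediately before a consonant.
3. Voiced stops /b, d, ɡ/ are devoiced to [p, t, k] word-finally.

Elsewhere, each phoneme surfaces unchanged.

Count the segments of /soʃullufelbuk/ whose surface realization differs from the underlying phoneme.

Segments that undergo a rule: /ʃ/ → [ʒ] (rule 1); /l/ → [ɫ] (rule 2); /f/ → [v] (rule 1); /l/ → [ɫ] (rule 2).
All other segments surface unchanged.

4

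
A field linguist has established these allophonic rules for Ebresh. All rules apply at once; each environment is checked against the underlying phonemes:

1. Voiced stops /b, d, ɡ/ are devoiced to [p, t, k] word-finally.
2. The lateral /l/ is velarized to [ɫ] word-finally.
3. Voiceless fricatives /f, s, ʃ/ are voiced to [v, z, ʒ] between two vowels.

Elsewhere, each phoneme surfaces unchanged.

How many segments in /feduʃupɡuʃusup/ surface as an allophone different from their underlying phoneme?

Segments that undergo a rule: /ʃ/ → [ʒ] (rule 3); /ʃ/ → [ʒ] (rule 3); /s/ → [z] (rule 3).
All other segments surface unchanged.

3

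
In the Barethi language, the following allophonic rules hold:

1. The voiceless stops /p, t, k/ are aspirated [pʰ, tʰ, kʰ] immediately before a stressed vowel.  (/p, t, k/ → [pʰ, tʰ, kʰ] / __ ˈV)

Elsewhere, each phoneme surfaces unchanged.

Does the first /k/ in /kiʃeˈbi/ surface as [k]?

/k/ — word-initial; rule 1 does not apply here → [k].
The actual realization is [k], which matches [k].

Yes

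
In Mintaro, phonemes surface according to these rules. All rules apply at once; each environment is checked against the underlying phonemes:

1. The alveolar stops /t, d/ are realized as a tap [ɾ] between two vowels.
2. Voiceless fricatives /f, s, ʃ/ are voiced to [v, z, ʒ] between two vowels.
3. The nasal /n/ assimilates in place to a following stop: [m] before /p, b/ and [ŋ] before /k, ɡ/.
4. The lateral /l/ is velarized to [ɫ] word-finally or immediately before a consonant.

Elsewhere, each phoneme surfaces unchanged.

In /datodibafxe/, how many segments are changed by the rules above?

Segments that undergo a rule: /t/ → [ɾ] (rule 1); /d/ → [ɾ] (rule 1).
All other segments surface unchanged.

2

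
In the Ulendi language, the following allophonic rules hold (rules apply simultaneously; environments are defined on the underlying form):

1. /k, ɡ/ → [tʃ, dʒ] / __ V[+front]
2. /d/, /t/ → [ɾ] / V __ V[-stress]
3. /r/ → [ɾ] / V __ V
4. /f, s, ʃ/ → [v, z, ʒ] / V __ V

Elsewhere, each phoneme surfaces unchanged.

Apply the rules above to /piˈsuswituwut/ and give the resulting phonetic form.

[piˈzuswiɾuwut]

/p/ — not in any rule's target class → [p].
/i/ stays [i].
Rule 4 applies to /s/ (between /i/ and /u/: between two vowels) → [z].
/u/ (between /s/ and /s/) is unaffected → [u].
/s/ (between /u/ and /w/): rule 4 targets it, but not between two vowels → unchanged [s].
/w/ (between /s/ and /i/): no rule targets it → [w].
/i/ stays [i].
/t/ — between /i/ and /u/, between a vowel and a following unstressed vowel — surfaces as [ɾ] (rule 2).
/u/ (between /t/ and /w/) is unaffected → [u].
/w/ stays [w].
/u/ — not in any rule's target class → [u].
/t/ (word-final) fails the environment for rule 2, so it stays [t].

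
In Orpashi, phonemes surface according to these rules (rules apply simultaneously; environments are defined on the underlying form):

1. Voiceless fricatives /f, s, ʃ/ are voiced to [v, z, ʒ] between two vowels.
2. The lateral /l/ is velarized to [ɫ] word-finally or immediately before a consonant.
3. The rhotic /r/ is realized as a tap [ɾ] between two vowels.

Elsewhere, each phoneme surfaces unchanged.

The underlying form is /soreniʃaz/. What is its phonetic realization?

[soɾeniʒaz]

/s/ (word-initial): rule 1 targets it, but not between two vowels → unchanged [s].
/o/ stays [o].
Rule 3 applies to /r/ (between /o/ and /e/: between two vowels) → [ɾ].
/e/ — not in any rule's target class → [e].
/n/ stays [n].
/i/ (between /n/ and /ʃ/) is unaffected → [i].
/ʃ/ meets the environment for rule 1 (between two vowels) → [ʒ].
/a/ stays [a].
/z/ (word-final): no rule targets it → [z].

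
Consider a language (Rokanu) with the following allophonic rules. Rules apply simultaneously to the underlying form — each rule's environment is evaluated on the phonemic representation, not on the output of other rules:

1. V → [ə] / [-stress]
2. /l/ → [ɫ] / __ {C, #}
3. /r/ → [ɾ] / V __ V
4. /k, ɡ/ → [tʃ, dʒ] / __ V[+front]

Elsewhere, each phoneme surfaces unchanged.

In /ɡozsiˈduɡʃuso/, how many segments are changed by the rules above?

Segments that undergo a rule: /o/ → [ə] (rule 1); /i/ → [ə] (rule 1); /u/ → [ə] (rule 1); /o/ → [ə] (rule 1).
All other segments surface unchanged.

4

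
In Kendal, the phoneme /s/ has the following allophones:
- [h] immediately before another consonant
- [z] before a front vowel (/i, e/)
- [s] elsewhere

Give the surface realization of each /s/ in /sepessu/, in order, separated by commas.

Occurrence 1 (position 1): before a front vowel (/i, e/) → [z].
Occurrence 2 (position 5): immediately before another consonant → [h].
Occurrence 3 (position 6): no conditioning environment matches → elsewhere allophone [s].

[z], [h], [s]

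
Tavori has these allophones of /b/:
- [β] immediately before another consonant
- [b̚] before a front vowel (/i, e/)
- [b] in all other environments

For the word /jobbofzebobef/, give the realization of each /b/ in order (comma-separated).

[β], [b], [b], [b̚]

Occurrence 1 (position 3): immediately before another consonant → [β].
Occurrence 2 (position 4): no conditioning environment matches → elsewhere allophone [b].
Occurrence 3 (position 9): no conditioning environment matches → elsewhere allophone [b].
Occurrence 4 (position 11): before a front vowel (/i, e/) → [b̚].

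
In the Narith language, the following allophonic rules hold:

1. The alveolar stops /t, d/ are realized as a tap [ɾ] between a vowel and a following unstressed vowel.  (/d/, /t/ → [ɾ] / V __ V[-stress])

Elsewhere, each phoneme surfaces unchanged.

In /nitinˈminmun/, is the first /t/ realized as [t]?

No

/t/ — between /i/ and /i/, between a vowel and a following unstressed vowel — surfaces as [ɾ] (rule 1).
The actual realization is [ɾ], not [t].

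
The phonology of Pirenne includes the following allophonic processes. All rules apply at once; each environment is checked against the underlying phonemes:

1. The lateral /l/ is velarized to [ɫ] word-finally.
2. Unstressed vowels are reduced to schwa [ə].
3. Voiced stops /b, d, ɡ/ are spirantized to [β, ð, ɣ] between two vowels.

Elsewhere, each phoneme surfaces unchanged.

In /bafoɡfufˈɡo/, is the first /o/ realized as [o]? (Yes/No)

/o/ — between /f/ and /ɡ/, in an unstressed syllable — surfaces as [ə] (rule 2).
The actual realization is [ə], not [o].

No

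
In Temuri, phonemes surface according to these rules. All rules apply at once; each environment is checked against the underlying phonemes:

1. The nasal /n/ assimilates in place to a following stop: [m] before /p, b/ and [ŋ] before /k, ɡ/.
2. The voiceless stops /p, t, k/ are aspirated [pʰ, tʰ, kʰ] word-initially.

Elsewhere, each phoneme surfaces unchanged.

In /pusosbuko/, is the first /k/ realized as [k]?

/k/ (between /u/ and /o/): rule 2 targets it, but not word-initially → unchanged [k].
The actual realization is [k], which matches [k].

Yes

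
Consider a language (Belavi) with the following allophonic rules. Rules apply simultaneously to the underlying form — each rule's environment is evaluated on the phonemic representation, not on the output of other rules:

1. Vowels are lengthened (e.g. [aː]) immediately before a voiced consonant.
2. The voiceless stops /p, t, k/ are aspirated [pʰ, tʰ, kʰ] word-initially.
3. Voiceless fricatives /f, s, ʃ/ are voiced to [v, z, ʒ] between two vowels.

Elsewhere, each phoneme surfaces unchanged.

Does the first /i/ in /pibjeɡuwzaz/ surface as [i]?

/i/ — between /p/ and /b/, before a voiced consonant — surfaces as [iː] (rule 1).
The actual realization is [iː], not [i].

No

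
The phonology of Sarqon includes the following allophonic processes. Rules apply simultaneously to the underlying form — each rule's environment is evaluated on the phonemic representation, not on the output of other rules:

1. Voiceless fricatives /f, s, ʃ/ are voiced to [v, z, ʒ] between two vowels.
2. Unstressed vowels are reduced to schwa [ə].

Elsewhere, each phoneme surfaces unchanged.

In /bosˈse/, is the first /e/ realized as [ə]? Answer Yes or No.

/e/ — word-final; rule 2 does not apply here → [e].
The actual realization is [e], not [ə].

No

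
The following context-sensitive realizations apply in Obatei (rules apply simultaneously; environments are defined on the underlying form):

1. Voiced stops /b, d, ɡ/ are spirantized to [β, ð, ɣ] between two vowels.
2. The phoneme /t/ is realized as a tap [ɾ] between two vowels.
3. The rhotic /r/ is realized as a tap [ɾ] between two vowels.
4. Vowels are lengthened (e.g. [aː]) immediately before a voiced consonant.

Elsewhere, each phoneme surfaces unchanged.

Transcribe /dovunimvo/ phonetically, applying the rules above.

[doːvuːniːmvo]

/d/ (word-initial): rule 1 targets it, but not between two vowels → unchanged [d].
/o/ meets the environment for rule 4 (before a voiced consonant) → [oː].
/v/ (between /o/ and /u/) is unaffected → [v].
/u/ (between /v/ and /n/): before a voiced consonant, so rule 4 applies → [uː].
/n/ (between /u/ and /i/): no rule targets it → [n].
Rule 4 applies to /i/ (between /n/ and /m/: before a voiced consonant) → [iː].
/m/ stays [m].
/v/ (between /m/ and /o/) is unaffected → [v].
/o/ — word-final; rule 4 does not apply here → [o].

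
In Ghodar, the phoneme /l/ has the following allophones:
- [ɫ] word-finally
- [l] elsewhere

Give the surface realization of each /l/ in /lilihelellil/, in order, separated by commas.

[l], [l], [l], [l], [l], [ɫ]

Occurrence 1 (position 1): no conditioning environment matches → elsewhere allophone [l].
Occurrence 2 (position 3): no conditioning environment matches → elsewhere allophone [l].
Occurrence 3 (position 7): no conditioning environment matches → elsewhere allophone [l].
Occurrence 4 (position 9): no conditioning environment matches → elsewhere allophone [l].
Occurrence 5 (position 10): no conditioning environment matches → elsewhere allophone [l].
Occurrence 6 (position 12): word-finally → [ɫ].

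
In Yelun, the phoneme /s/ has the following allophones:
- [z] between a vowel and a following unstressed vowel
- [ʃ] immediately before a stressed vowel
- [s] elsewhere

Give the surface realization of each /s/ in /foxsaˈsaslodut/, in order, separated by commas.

Occurrence 1 (position 4): no conditioning environment matches → elsewhere allophone [s].
Occurrence 2 (position 6): immediately before a stressed vowel → [ʃ].
Occurrence 3 (position 8): no conditioning environment matches → elsewhere allophone [s].

[s], [ʃ], [s]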